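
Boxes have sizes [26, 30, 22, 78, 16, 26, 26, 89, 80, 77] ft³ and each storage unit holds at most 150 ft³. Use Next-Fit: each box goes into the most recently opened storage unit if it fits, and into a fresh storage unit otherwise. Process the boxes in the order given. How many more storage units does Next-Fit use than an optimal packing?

1

Next-Fit: [26,30,22] [78,16,26,26] [89] [80] [77] → 5 storage units.
Total size 470 ft³; any packing needs at least ⌈470/150⌉ = 4 storage units.
An optimal packing achieves that bound: [89,30,26] [80,26,26,16] [78,22] [77] → 4 storage units.
Excess: 5 − 4 = 1.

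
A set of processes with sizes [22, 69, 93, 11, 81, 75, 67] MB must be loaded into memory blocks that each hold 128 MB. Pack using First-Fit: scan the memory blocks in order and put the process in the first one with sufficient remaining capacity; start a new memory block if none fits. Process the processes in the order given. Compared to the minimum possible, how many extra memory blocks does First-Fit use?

0

First-Fit: [22,69,11] [93] [81] [75] [67] → 5 memory blocks.
5 processes exceed 64 MB (half the capacity), and no two of those can share a memory block, so at least 5 memory blocks are needed.
So 5 is already optimal.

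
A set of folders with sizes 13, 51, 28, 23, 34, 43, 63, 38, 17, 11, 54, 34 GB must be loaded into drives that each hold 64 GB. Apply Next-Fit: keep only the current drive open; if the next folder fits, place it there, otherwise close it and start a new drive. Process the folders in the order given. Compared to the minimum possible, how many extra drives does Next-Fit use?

Next-Fit: [13,51] [28,23] [34] [43] [63] [38,17] [11] [54] [34] → 9 drives.
Total size 409 GB; any packing needs at least ⌈409/64⌉ = 7 drives.
An optimal packing achieves that bound: [63] [54] [51,13] [43,17] [38,23] [34,28] [34,11] → 7 drives.
Excess: 9 − 7 = 2.

2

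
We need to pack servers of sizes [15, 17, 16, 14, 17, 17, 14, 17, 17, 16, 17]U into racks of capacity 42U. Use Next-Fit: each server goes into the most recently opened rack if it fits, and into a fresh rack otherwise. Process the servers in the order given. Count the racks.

6

15U → rack 1 (remaining 27U)
17U → rack 1 (remaining 10U)
16U → rack 2 (remaining 26U)
14U → rack 2 (remaining 12U)
17U → rack 3 (remaining 25U)
17U → rack 3 (remaining 8U)
14U → rack 4 (remaining 28U)
17U → rack 4 (remaining 11U)
17U → rack 5 (remaining 25U)
16U → rack 5 (remaining 9U)
17U → rack 6 (remaining 25U)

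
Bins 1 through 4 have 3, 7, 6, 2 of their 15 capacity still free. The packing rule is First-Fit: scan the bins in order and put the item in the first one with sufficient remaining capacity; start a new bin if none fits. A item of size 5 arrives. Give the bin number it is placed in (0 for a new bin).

Bins with room: bin 2 (7), bin 3 (6).
The first with room is bin 2.

2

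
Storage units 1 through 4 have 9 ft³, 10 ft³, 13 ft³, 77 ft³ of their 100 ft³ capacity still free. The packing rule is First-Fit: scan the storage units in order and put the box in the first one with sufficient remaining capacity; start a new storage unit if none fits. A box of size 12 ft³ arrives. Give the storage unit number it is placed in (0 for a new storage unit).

3

Storage units with room: storage unit 3 (13 ft³), storage unit 4 (77 ft³).
The first with room is storage unit 3.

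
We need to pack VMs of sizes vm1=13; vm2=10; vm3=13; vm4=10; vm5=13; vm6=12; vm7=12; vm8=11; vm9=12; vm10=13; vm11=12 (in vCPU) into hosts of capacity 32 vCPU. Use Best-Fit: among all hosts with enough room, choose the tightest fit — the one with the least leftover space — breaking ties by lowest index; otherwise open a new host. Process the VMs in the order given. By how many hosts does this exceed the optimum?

1

Best-Fit: [13,10] [13,10] [13,12] [12,11] [12,13] [12] → 6 hosts.
Total size 131 vCPU; any packing needs at least ⌈131/32⌉ = 5 hosts.
An optimal packing achieves that bound: [13,13] [13,13] [12,12] [12,12] [11,10,10] → 5 hosts.
Excess: 6 − 5 = 1.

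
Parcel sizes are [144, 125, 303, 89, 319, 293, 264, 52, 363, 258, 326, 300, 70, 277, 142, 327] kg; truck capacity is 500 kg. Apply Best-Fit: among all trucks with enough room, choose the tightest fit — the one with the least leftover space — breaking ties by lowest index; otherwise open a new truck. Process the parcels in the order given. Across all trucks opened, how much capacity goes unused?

144 kg → truck 1 (remaining 356 kg)
125 kg → truck 1 (remaining 231 kg)
303 kg → truck 2 (remaining 197 kg)
89 kg → truck 2 (remaining 108 kg)
319 kg → truck 3 (remaining 181 kg)
293 kg → truck 4 (remaining 207 kg)
264 kg → truck 5 (remaining 236 kg)
52 kg → truck 2 (remaining 56 kg)
363 kg → truck 6 (remaining 137 kg)
258 kg → truck 7 (remaining 242 kg)
326 kg → truck 8 (remaining 174 kg)
300 kg → truck 9 (remaining 200 kg)
70 kg → truck 6 (remaining 67 kg)
277 kg → truck 10 (remaining 223 kg)
142 kg → truck 8 (remaining 32 kg)
327 kg → truck 11 (remaining 173 kg)
11 trucks × 500 kg = 5500 kg; used 3652 kg; unused 1848 kg.

1848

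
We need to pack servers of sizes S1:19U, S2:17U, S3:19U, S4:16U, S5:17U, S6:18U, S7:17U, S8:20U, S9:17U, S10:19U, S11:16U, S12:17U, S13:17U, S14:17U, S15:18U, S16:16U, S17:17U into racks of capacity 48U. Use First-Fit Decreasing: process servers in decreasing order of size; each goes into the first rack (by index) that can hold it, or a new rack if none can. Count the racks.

Sorted descending: 20, 19, 19, 19, 18, 18, 17, 17, 17, 17, 17, 17, 17, 17, 16, 16, 16.
20U → rack 1 (remaining 28U)
19U → rack 1 (remaining 9U)
19U → rack 2 (remaining 29U)
19U → rack 2 (remaining 10U)
18U → rack 3 (remaining 30U)
18U → rack 3 (remaining 12U)
17U → rack 4 (remaining 31U)
17U → rack 4 (remaining 14U)
17U → rack 5 (remaining 31U)
17U → rack 5 (remaining 14U)
17U → rack 6 (remaining 31U)
17U → rack 6 (remaining 14U)
17U → rack 7 (remaining 31U)
17U → rack 7 (remaining 14U)
16U → rack 8 (remaining 32U)
16U → rack 8 (remaining 16U)
16U → rack 8 (remaining 0U)
Final racks: [20,19] [19,19] [18,18] [17,17] [17,17] [17,17] [17,17] [16,16,16].

8 racks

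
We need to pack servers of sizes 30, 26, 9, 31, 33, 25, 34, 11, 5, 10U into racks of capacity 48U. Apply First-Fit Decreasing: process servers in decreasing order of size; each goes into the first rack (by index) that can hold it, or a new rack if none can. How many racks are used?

Sorted descending: 34, 33, 31, 30, 26, 25, 11, 10, 9, 5.
Put 34U in rack 1; 14U remain.
Put 33U in rack 2; 15U remain.
Put 31U in rack 3; 17U remain.
Put 30U in rack 4; 18U remain.
Put 26U in rack 5; 22U remain.
Put 25U in rack 6; 23U remain.
Put 11U in rack 1; 3U remain.
Put 10U in rack 2; 5U remain.
Put 9U in rack 3; 8U remain.
Put 5U in rack 2; 0U remain.

6 racks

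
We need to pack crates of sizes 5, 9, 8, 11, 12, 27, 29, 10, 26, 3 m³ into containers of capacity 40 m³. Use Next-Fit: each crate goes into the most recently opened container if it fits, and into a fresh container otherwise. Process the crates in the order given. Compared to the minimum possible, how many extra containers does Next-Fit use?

0

Next-Fit: [5,9,8,11] [12,27] [29,10] [26,3] → 4 containers.
Total size 140 m³; any packing needs at least ⌈140/40⌉ = 4 containers.
So 4 is already optimal.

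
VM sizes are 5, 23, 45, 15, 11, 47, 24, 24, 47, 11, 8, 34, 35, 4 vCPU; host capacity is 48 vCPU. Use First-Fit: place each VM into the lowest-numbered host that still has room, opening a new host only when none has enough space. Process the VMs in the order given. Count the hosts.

5 vCPU → host 1 (remaining 43 vCPU)
23 vCPU → host 1 (remaining 20 vCPU)
45 vCPU → host 2 (remaining 3 vCPU)
15 vCPU → host 1 (remaining 5 vCPU)
11 vCPU → host 3 (remaining 37 vCPU)
47 vCPU → host 4 (remaining 1 vCPU)
24 vCPU → host 3 (remaining 13 vCPU)
24 vCPU → host 5 (remaining 24 vCPU)
47 vCPU → host 6 (remaining 1 vCPU)
11 vCPU → host 3 (remaining 2 vCPU)
8 vCPU → host 5 (remaining 16 vCPU)
34 vCPU → host 7 (remaining 14 vCPU)
35 vCPU → host 8 (remaining 13 vCPU)
4 vCPU → host 1 (remaining 1 vCPU)

8 hosts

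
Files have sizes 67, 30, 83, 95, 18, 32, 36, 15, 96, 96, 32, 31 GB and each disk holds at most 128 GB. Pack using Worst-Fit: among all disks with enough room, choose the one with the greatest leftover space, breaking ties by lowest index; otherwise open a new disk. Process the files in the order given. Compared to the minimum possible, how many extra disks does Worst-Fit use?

1

Worst-Fit: [67,30] [83,18] [95,32] [36,15,32,31] [96] [96] → 6 disks.
Total size 631 GB; any packing needs at least ⌈631/128⌉ = 5 disks.
An optimal packing achieves that bound: [96,32] [96,32] [95,18,15] [83,36] [67,31,30] → 5 disks.
Excess: 6 − 5 = 1.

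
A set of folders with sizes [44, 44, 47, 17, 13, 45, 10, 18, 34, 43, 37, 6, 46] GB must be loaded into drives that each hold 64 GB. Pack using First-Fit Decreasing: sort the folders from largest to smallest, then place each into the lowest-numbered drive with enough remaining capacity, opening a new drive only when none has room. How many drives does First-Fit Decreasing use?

8 drives

Sorted descending: 47, 46, 45, 44, 44, 43, 37, 34, 18, 17, 13, 10, 6.
Put 47 GB in drive 1; 17 GB remain.
Put 46 GB in drive 2; 18 GB remain.
Put 45 GB in drive 3; 19 GB remain.
Put 44 GB in drive 4; 20 GB remain.
Put 44 GB in drive 5; 20 GB remain.
Put 43 GB in drive 6; 21 GB remain.
Put 37 GB in drive 7; 27 GB remain.
Put 34 GB in drive 8; 30 GB remain.
Put 18 GB in drive 2; 0 GB remain.
Put 17 GB in drive 1; 0 GB remain.
Put 13 GB in drive 3; 6 GB remain.
Put 10 GB in drive 4; 10 GB remain.
Put 6 GB in drive 3; 0 GB remain.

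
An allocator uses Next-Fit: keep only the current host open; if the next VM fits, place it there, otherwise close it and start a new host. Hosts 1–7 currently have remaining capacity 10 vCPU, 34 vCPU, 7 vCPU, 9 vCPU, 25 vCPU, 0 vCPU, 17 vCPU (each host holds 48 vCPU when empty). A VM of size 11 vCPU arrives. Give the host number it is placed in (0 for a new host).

Next-Fit only looks at host 7, which has 17 vCPU free.
11 vCPU fits there.

7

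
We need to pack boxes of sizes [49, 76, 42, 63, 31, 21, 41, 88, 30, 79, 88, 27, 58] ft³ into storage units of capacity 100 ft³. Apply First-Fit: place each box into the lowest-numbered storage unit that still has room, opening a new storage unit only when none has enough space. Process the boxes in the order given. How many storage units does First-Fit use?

8 storage units

storage unit 1: place 49 ft³, 51 ft³ left
storage unit 2: place 76 ft³, 24 ft³ left
storage unit 1: place 42 ft³, 9 ft³ left
storage unit 3: place 63 ft³, 37 ft³ left
storage unit 3: place 31 ft³, 6 ft³ left
storage unit 2: place 21 ft³, 3 ft³ left
storage unit 4: place 41 ft³, 59 ft³ left
storage unit 5: place 88 ft³, 12 ft³ left
storage unit 4: place 30 ft³, 29 ft³ left
storage unit 6: place 79 ft³, 21 ft³ left
storage unit 7: place 88 ft³, 12 ft³ left
storage unit 4: place 27 ft³, 2 ft³ left
storage unit 8: place 58 ft³, 42 ft³ left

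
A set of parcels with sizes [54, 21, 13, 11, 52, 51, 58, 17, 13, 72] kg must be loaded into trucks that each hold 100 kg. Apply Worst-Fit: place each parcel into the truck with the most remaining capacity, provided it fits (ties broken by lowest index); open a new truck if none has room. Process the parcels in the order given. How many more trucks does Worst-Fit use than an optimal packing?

0

Worst-Fit: [54,21,13,11] [52,13] [51,17] [58] [72] → 5 trucks.
5 parcels exceed 50 kg (half the capacity), and no two of those can share a truck, so at least 5 trucks are needed.
So 5 is already optimal.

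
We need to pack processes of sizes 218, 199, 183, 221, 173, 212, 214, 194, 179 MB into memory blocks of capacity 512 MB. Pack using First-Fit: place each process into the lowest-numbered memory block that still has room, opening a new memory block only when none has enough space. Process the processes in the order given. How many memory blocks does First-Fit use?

Put 218 MB in memory block 1; 294 MB remain.
Put 199 MB in memory block 1; 95 MB remain.
Put 183 MB in memory block 2; 329 MB remain.
Put 221 MB in memory block 2; 108 MB remain.
Put 173 MB in memory block 3; 339 MB remain.
Put 212 MB in memory block 3; 127 MB remain.
Put 214 MB in memory block 4; 298 MB remain.
Put 194 MB in memory block 4; 104 MB remain.
Put 179 MB in memory block 5; 333 MB remain.

5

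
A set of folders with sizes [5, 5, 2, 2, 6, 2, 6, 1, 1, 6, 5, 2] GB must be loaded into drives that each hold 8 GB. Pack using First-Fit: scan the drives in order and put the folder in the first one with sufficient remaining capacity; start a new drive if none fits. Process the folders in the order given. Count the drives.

drive 1: place 5 GB, 3 GB left
drive 2: place 5 GB, 3 GB left
drive 1: place 2 GB, 1 GB left
drive 2: place 2 GB, 1 GB left
drive 3: place 6 GB, 2 GB left
drive 3: place 2 GB, 0 GB left
drive 4: place 6 GB, 2 GB left
drive 1: place 1 GB, 0 GB left
drive 2: place 1 GB, 0 GB left
drive 5: place 6 GB, 2 GB left
drive 6: place 5 GB, 3 GB left
drive 4: place 2 GB, 0 GB left
Final drives: [5,2,1] [5,2,1] [6,2] [6,2] [6] [5].

6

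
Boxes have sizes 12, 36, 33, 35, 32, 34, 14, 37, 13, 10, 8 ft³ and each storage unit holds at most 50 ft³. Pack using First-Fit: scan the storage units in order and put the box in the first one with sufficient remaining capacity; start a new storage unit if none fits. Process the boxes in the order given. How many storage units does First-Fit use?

Put 12 ft³ in storage unit 1; 38 ft³ remain.
Put 36 ft³ in storage unit 1; 2 ft³ remain.
Put 33 ft³ in storage unit 2; 17 ft³ remain.
Put 35 ft³ in storage unit 3; 15 ft³ remain.
Put 32 ft³ in storage unit 4; 18 ft³ remain.
Put 34 ft³ in storage unit 5; 16 ft³ remain.
Put 14 ft³ in storage unit 2; 3 ft³ remain.
Put 37 ft³ in storage unit 6; 13 ft³ remain.
Put 13 ft³ in storage unit 3; 2 ft³ remain.
Put 10 ft³ in storage unit 4; 8 ft³ remain.
Put 8 ft³ in storage unit 4; 0 ft³ remain.
Final storage units: [12,36] [33,14] [35,13] [32,10,8] [34] [37].

6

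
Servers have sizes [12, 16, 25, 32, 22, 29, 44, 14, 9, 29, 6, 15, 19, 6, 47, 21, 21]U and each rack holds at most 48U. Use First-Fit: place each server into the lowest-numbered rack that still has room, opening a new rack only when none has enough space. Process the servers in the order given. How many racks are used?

Put 12U in rack 1; 36U remain.
Put 16U in rack 1; 20U remain.
Put 25U in rack 2; 23U remain.
Put 32U in rack 3; 16U remain.
Put 22U in rack 2; 1U remain.
Put 29U in rack 4; 19U remain.
Put 44U in rack 5; 4U remain.
Put 14U in rack 1; 6U remain.
Put 9U in rack 3; 7U remain.
Put 29U in rack 6; 19U remain.
Put 6U in rack 1; 0U remain.
Put 15U in rack 4; 4U remain.
Put 19U in rack 6; 0U remain.
Put 6U in rack 3; 1U remain.
Put 47U in rack 7; 1U remain.
Put 21U in rack 8; 27U remain.
Put 21U in rack 8; 6U remain.

8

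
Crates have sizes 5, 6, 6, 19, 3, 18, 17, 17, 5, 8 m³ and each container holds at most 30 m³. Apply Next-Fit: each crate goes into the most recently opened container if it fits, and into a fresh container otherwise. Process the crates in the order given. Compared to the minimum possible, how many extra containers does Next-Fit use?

Next-Fit: [5,6,6] [19,3] [18] [17] [17,5,8] → 5 containers.
Total size 104 m³; any packing needs at least ⌈104/30⌉ = 4 containers.
An optimal packing achieves that bound: [19,8,3] [18,6,6] [17,5,5] [17] → 4 containers.
Excess: 5 − 4 = 1.

1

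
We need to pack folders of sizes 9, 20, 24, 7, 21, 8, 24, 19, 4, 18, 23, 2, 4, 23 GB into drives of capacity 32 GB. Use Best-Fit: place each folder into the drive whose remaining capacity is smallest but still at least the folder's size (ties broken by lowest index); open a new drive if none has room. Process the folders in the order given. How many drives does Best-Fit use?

drive 1: place 9 GB, 23 GB left
drive 1: place 20 GB, 3 GB left
drive 2: place 24 GB, 8 GB left
drive 2: place 7 GB, 1 GB left
drive 3: place 21 GB, 11 GB left
drive 3: place 8 GB, 3 GB left
drive 4: place 24 GB, 8 GB left
drive 5: place 19 GB, 13 GB left
drive 4: place 4 GB, 4 GB left
drive 6: place 18 GB, 14 GB left
drive 7: place 23 GB, 9 GB left
drive 1: place 2 GB, 1 GB left
drive 4: place 4 GB, 0 GB left
drive 8: place 23 GB, 9 GB left
Final drives: [9,20,2] [24,7] [21,8] [24,4,4] [19] [18] [23] [23].

8 drives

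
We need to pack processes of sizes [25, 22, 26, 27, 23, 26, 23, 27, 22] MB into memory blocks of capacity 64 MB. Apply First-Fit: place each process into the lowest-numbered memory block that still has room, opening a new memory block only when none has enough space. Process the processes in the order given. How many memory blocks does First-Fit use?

25 MB → memory block 1 (remaining 39 MB)
22 MB → memory block 1 (remaining 17 MB)
26 MB → memory block 2 (remaining 38 MB)
27 MB → memory block 2 (remaining 11 MB)
23 MB → memory block 3 (remaining 41 MB)
26 MB → memory block 3 (remaining 15 MB)
23 MB → memory block 4 (remaining 41 MB)
27 MB → memory block 4 (remaining 14 MB)
22 MB → memory block 5 (remaining 42 MB)
Final memory blocks: [25,22] [26,27] [23,26] [23,27] [22].

5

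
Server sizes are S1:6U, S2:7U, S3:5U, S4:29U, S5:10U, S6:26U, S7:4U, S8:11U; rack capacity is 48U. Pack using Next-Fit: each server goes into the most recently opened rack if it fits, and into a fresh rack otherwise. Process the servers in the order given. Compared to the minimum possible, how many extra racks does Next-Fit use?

0

Next-Fit: [6,7,5,29] [10,26,4] [11] → 3 racks.
Total size 98U; any packing needs at least ⌈98/48⌉ = 3 racks.
So 3 is already optimal.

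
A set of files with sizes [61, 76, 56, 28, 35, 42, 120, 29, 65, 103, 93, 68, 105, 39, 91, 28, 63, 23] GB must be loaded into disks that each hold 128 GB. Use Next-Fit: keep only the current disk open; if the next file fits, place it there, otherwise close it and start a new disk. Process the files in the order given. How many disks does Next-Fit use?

13 disks

Put 61 GB in disk 1; 67 GB remain.
Put 76 GB in disk 2; 52 GB remain.
Put 56 GB in disk 3; 72 GB remain.
Put 28 GB in disk 3; 44 GB remain.
Put 35 GB in disk 3; 9 GB remain.
Put 42 GB in disk 4; 86 GB remain.
Put 120 GB in disk 5; 8 GB remain.
Put 29 GB in disk 6; 99 GB remain.
Put 65 GB in disk 6; 34 GB remain.
Put 103 GB in disk 7; 25 GB remain.
Put 93 GB in disk 8; 35 GB remain.
Put 68 GB in disk 9; 60 GB remain.
Put 105 GB in disk 10; 23 GB remain.
Put 39 GB in disk 11; 89 GB remain.
Put 91 GB in disk 12; 37 GB remain.
Put 28 GB in disk 12; 9 GB remain.
Put 63 GB in disk 13; 65 GB remain.
Put 23 GB in disk 13; 42 GB remain.
Final disks: [61] [76] [56,28,35] [42] [120] [29,65] [103] [93] [68] [105] [39] [91,28] [63,23].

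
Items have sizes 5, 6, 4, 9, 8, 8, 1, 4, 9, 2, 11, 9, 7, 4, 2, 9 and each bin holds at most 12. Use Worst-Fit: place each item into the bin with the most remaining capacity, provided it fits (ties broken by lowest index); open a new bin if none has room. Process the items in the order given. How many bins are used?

10

Put 5 in bin 1; 7 remain.
Put 6 in bin 1; 1 remain.
Put 4 in bin 2; 8 remain.
Put 9 in bin 3; 3 remain.
Put 8 in bin 2; 0 remain.
Put 8 in bin 4; 4 remain.
Put 1 in bin 4; 3 remain.
Put 4 in bin 5; 8 remain.
Put 9 in bin 6; 3 remain.
Put 2 in bin 5; 6 remain.
Put 11 in bin 7; 1 remain.
Put 9 in bin 8; 3 remain.
Put 7 in bin 9; 5 remain.
Put 4 in bin 5; 2 remain.
Put 2 in bin 9; 3 remain.
Put 9 in bin 10; 3 remain.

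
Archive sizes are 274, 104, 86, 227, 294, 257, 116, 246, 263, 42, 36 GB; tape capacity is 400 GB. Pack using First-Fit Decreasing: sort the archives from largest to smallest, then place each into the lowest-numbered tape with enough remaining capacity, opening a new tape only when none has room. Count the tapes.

Sorted descending: 294, 274, 263, 257, 246, 227, 116, 104, 86, 42, 36.
Put 294 GB in tape 1; 106 GB remain.
Put 274 GB in tape 2; 126 GB remain.
Put 263 GB in tape 3; 137 GB remain.
Put 257 GB in tape 4; 143 GB remain.
Put 246 GB in tape 5; 154 GB remain.
Put 227 GB in tape 6; 173 GB remain.
Put 116 GB in tape 2; 10 GB remain.
Put 104 GB in tape 1; 2 GB remain.
Put 86 GB in tape 3; 51 GB remain.
Put 42 GB in tape 3; 9 GB remain.
Put 36 GB in tape 4; 107 GB remain.
Final tapes: [294,104] [274,116] [263,86,42] [257,36] [246] [227].

6 tapes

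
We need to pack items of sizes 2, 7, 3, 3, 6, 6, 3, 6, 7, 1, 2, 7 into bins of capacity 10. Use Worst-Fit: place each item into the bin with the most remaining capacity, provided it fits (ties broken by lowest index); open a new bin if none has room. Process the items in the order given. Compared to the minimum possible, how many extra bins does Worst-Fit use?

1

Worst-Fit: [2,7] [3,3,3] [6,1] [6,2] [6] [7] [7] → 7 bins.
Total size 53; any packing needs at least ⌈53/10⌉ = 6 bins.
An optimal packing achieves that bound: [7,3] [7,3] [7,3] [6,2,2] [6,1] [6] → 6 bins.
Excess: 7 − 6 = 1.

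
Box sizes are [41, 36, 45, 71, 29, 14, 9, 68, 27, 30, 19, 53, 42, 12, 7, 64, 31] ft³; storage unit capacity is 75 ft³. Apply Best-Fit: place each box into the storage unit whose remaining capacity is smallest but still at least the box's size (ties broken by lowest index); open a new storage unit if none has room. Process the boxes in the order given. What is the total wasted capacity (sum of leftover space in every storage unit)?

77

41 ft³ → storage unit 1 (remaining 34 ft³)
36 ft³ → storage unit 2 (remaining 39 ft³)
45 ft³ → storage unit 3 (remaining 30 ft³)
71 ft³ → storage unit 4 (remaining 4 ft³)
29 ft³ → storage unit 3 (remaining 1 ft³)
14 ft³ → storage unit 1 (remaining 20 ft³)
9 ft³ → storage unit 1 (remaining 11 ft³)
68 ft³ → storage unit 5 (remaining 7 ft³)
27 ft³ → storage unit 2 (remaining 12 ft³)
30 ft³ → storage unit 6 (remaining 45 ft³)
19 ft³ → storage unit 6 (remaining 26 ft³)
53 ft³ → storage unit 7 (remaining 22 ft³)
42 ft³ → storage unit 8 (remaining 33 ft³)
12 ft³ → storage unit 2 (remaining 0 ft³)
7 ft³ → storage unit 5 (remaining 0 ft³)
64 ft³ → storage unit 9 (remaining 11 ft³)
31 ft³ → storage unit 8 (remaining 2 ft³)
9 storage units × 75 ft³ = 675 ft³; used 598 ft³; unused 77 ft³.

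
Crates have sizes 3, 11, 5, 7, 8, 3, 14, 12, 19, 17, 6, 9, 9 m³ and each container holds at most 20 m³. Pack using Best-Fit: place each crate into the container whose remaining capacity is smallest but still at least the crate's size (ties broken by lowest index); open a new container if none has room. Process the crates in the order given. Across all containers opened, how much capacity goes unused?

17

container 1: place 3 m³, 17 m³ left
container 1: place 11 m³, 6 m³ left
container 1: place 5 m³, 1 m³ left
container 2: place 7 m³, 13 m³ left
container 2: place 8 m³, 5 m³ left
container 2: place 3 m³, 2 m³ left
container 3: place 14 m³, 6 m³ left
container 4: place 12 m³, 8 m³ left
container 5: place 19 m³, 1 m³ left
container 6: place 17 m³, 3 m³ left
container 3: place 6 m³, 0 m³ left
container 7: place 9 m³, 11 m³ left
container 7: place 9 m³, 2 m³ left
7 containers × 20 m³ = 140 m³; used 123 m³; unused 17 m³.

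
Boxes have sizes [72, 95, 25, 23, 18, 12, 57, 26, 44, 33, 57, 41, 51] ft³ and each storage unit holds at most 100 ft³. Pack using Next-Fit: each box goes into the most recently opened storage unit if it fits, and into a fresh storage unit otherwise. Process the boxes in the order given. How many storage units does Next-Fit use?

7

72 ft³ → storage unit 1 (remaining 28 ft³)
95 ft³ → storage unit 2 (remaining 5 ft³)
25 ft³ → storage unit 3 (remaining 75 ft³)
23 ft³ → storage unit 3 (remaining 52 ft³)
18 ft³ → storage unit 3 (remaining 34 ft³)
12 ft³ → storage unit 3 (remaining 22 ft³)
57 ft³ → storage unit 4 (remaining 43 ft³)
26 ft³ → storage unit 4 (remaining 17 ft³)
44 ft³ → storage unit 5 (remaining 56 ft³)
33 ft³ → storage unit 5 (remaining 23 ft³)
57 ft³ → storage unit 6 (remaining 43 ft³)
41 ft³ → storage unit 6 (remaining 2 ft³)
51 ft³ → storage unit 7 (remaining 49 ft³)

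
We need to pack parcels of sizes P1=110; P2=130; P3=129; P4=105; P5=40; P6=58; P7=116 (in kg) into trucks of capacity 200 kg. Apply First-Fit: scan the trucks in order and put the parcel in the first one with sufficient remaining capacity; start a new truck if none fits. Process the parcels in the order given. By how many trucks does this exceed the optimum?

First-Fit: [110,40] [130,58] [129] [105] [116] → 5 trucks.
5 parcels exceed 100 kg (half the capacity), and no two of those can share a truck, so at least 5 trucks are needed.
So 5 is already optimal.

0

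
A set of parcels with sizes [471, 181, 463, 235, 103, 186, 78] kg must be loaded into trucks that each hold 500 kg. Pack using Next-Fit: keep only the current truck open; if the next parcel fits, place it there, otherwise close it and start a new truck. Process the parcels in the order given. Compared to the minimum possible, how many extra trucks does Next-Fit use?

1

Next-Fit: [471] [181] [463] [235,103] [186,78] → 5 trucks.
Total size 1717 kg; any packing needs at least ⌈1717/500⌉ = 4 trucks.
An optimal packing achieves that bound: [471] [463] [235,186,78] [181,103] → 4 trucks.
Excess: 5 − 4 = 1.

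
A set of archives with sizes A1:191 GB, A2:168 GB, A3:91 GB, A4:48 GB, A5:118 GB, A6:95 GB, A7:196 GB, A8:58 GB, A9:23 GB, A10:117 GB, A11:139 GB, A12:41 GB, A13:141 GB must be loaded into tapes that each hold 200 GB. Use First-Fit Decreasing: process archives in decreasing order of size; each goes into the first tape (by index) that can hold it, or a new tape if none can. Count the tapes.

Sorted descending: 196, 191, 168, 141, 139, 118, 117, 95, 91, 58, 48, 41, 23.
Put 196 GB in tape 1; 4 GB remain.
Put 191 GB in tape 2; 9 GB remain.
Put 168 GB in tape 3; 32 GB remain.
Put 141 GB in tape 4; 59 GB remain.
Put 139 GB in tape 5; 61 GB remain.
Put 118 GB in tape 6; 82 GB remain.
Put 117 GB in tape 7; 83 GB remain.
Put 95 GB in tape 8; 105 GB remain.
Put 91 GB in tape 8; 14 GB remain.
Put 58 GB in tape 4; 1 GB remain.
Put 48 GB in tape 5; 13 GB remain.
Put 41 GB in tape 6; 41 GB remain.
Put 23 GB in tape 3; 9 GB remain.
Final tapes: [196] [191] [168,23] [141,58] [139,48] [118,41] [117] [95,91].

8 tapes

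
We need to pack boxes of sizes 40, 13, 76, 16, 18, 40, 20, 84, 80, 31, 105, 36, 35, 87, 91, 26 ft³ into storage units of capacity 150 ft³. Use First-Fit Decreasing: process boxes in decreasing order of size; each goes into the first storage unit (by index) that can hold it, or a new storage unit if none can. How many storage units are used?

Sorted descending: 105, 91, 87, 84, 80, 76, 40, 40, 36, 35, 31, 26, 20, 18, 16, 13.
Put 105 ft³ in storage unit 1; 45 ft³ remain.
Put 91 ft³ in storage unit 2; 59 ft³ remain.
Put 87 ft³ in storage unit 3; 63 ft³ remain.
Put 84 ft³ in storage unit 4; 66 ft³ remain.
Put 80 ft³ in storage unit 5; 70 ft³ remain.
Put 76 ft³ in storage unit 6; 74 ft³ remain.
Put 40 ft³ in storage unit 1; 5 ft³ remain.
Put 40 ft³ in storage unit 2; 19 ft³ remain.
Put 36 ft³ in storage unit 3; 27 ft³ remain.
Put 35 ft³ in storage unit 4; 31 ft³ remain.
Put 31 ft³ in storage unit 4; 0 ft³ remain.
Put 26 ft³ in storage unit 3; 1 ft³ remain.
Put 20 ft³ in storage unit 5; 50 ft³ remain.
Put 18 ft³ in storage unit 2; 1 ft³ remain.
Put 16 ft³ in storage unit 5; 34 ft³ remain.
Put 13 ft³ in storage unit 5; 21 ft³ remain.
Final storage units: [105,40] [91,40,18] [87,36,26] [84,35,31] [80,20,16,13] [76].

6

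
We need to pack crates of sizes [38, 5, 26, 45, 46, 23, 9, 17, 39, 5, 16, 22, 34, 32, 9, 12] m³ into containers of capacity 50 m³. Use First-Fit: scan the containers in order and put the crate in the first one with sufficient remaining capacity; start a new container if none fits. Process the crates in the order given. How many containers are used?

Put 38 m³ in container 1; 12 m³ remain.
Put 5 m³ in container 1; 7 m³ remain.
Put 26 m³ in container 2; 24 m³ remain.
Put 45 m³ in container 3; 5 m³ remain.
Put 46 m³ in container 4; 4 m³ remain.
Put 23 m³ in container 2; 1 m³ remain.
Put 9 m³ in container 5; 41 m³ remain.
Put 17 m³ in container 5; 24 m³ remain.
Put 39 m³ in container 6; 11 m³ remain.
Put 5 m³ in container 1; 2 m³ remain.
Put 16 m³ in container 5; 8 m³ remain.
Put 22 m³ in container 7; 28 m³ remain.
Put 34 m³ in container 8; 16 m³ remain.
Put 32 m³ in container 9; 18 m³ remain.
Put 9 m³ in container 6; 2 m³ remain.
Put 12 m³ in container 7; 16 m³ remain.

9 containers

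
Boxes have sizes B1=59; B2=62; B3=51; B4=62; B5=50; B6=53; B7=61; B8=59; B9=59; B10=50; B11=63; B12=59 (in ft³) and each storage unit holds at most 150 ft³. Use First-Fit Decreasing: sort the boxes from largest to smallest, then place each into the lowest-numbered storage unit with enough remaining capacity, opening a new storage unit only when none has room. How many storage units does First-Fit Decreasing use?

Sorted descending: 63, 62, 62, 61, 59, 59, 59, 59, 53, 51, 50, 50.
63 ft³ → storage unit 1 (remaining 87 ft³)
62 ft³ → storage unit 1 (remaining 25 ft³)
62 ft³ → storage unit 2 (remaining 88 ft³)
61 ft³ → storage unit 2 (remaining 27 ft³)
59 ft³ → storage unit 3 (remaining 91 ft³)
59 ft³ → storage unit 3 (remaining 32 ft³)
59 ft³ → storage unit 4 (remaining 91 ft³)
59 ft³ → storage unit 4 (remaining 32 ft³)
53 ft³ → storage unit 5 (remaining 97 ft³)
51 ft³ → storage unit 5 (remaining 46 ft³)
50 ft³ → storage unit 6 (remaining 100 ft³)
50 ft³ → storage unit 6 (remaining 50 ft³)

6 storage units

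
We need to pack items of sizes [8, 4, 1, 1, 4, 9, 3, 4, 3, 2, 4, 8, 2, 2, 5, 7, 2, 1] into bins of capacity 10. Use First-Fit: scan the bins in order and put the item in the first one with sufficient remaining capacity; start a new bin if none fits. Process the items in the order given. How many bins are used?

bin 1: place 8, 2 left
bin 2: place 4, 6 left
bin 1: place 1, 1 left
bin 1: place 1, 0 left
bin 2: place 4, 2 left
bin 3: place 9, 1 left
bin 4: place 3, 7 left
bin 4: place 4, 3 left
bin 4: place 3, 0 left
bin 2: place 2, 0 left
bin 5: place 4, 6 left
bin 6: place 8, 2 left
bin 5: place 2, 4 left
bin 5: place 2, 2 left
bin 7: place 5, 5 left
bin 8: place 7, 3 left
bin 5: place 2, 0 left
bin 3: place 1, 0 left
Final bins: [8,1,1] [4,4,2] [9,1] [3,4,3] [4,2,2,2] [8] [5] [7].

8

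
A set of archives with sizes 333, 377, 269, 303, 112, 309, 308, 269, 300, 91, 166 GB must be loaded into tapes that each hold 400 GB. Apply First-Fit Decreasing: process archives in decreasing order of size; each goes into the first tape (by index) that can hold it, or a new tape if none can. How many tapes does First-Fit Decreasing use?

9 tapes

Sorted descending: 377, 333, 309, 308, 303, 300, 269, 269, 166, 112, 91.
tape 1: place 377 GB, 23 GB left
tape 2: place 333 GB, 67 GB left
tape 3: place 309 GB, 91 GB left
tape 4: place 308 GB, 92 GB left
tape 5: place 303 GB, 97 GB left
tape 6: place 300 GB, 100 GB left
tape 7: place 269 GB, 131 GB left
tape 8: place 269 GB, 131 GB left
tape 9: place 166 GB, 234 GB left
tape 7: place 112 GB, 19 GB left
tape 3: place 91 GB, 0 GB left
Final tapes: [377] [333] [309,91] [308] [303] [300] [269,112] [269] [166].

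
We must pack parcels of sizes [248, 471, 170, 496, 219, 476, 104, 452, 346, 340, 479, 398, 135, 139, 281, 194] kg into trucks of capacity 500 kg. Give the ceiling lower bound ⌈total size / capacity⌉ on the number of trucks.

Total size = 248 + 471 + 170 + 496 + 219 + 476 + 104 + 452 + 346 + 340 + 479 + 398 + 135 + 139 + 281 + 194 = 4948 kg.
⌈4948 / 500⌉ = 10.

10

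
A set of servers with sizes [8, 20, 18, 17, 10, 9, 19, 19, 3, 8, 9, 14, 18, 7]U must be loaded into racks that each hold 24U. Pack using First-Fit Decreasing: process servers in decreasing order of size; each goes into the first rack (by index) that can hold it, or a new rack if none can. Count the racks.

9 racks

Sorted descending: 20, 19, 19, 18, 18, 17, 14, 10, 9, 9, 8, 8, 7, 3.
20U → rack 1 (remaining 4U)
19U → rack 2 (remaining 5U)
19U → rack 3 (remaining 5U)
18U → rack 4 (remaining 6U)
18U → rack 5 (remaining 6U)
17U → rack 6 (remaining 7U)
14U → rack 7 (remaining 10U)
10U → rack 7 (remaining 0U)
9U → rack 8 (remaining 15U)
9U → rack 8 (remaining 6U)
8U → rack 9 (remaining 16U)
8U → rack 9 (remaining 8U)
7U → rack 6 (remaining 0U)
3U → rack 1 (remaining 1U)
Final racks: [20,3] [19] [19] [18] [18] [17,7] [14,10] [9,9] [8,8].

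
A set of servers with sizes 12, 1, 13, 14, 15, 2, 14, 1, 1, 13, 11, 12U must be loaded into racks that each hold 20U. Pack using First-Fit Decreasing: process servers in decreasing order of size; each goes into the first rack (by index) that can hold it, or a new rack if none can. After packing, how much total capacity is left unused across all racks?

51

Sorted descending: 15, 14, 14, 13, 13, 12, 12, 11, 2, 1, 1, 1.
Put 15U in rack 1; 5U remain.
Put 14U in rack 2; 6U remain.
Put 14U in rack 3; 6U remain.
Put 13U in rack 4; 7U remain.
Put 13U in rack 5; 7U remain.
Put 12U in rack 6; 8U remain.
Put 12U in rack 7; 8U remain.
Put 11U in rack 8; 9U remain.
Put 2U in rack 1; 3U remain.
Put 1U in rack 1; 2U remain.
Put 1U in rack 1; 1U remain.
Put 1U in rack 1; 0U remain.
8 racks × 20U = 160U; used 109U; unused 51U.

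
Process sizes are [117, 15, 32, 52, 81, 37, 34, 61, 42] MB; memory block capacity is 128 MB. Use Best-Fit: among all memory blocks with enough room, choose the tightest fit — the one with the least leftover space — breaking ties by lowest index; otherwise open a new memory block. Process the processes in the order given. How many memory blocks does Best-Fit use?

5

Put 117 MB in memory block 1; 11 MB remain.
Put 15 MB in memory block 2; 113 MB remain.
Put 32 MB in memory block 2; 81 MB remain.
Put 52 MB in memory block 2; 29 MB remain.
Put 81 MB in memory block 3; 47 MB remain.
Put 37 MB in memory block 3; 10 MB remain.
Put 34 MB in memory block 4; 94 MB remain.
Put 61 MB in memory block 4; 33 MB remain.
Put 42 MB in memory block 5; 86 MB remain.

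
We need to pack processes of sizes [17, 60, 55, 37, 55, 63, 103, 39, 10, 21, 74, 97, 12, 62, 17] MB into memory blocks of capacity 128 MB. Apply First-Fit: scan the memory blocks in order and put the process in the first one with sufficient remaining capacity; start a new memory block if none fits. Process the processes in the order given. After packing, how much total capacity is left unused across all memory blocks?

17 MB → memory block 1 (remaining 111 MB)
60 MB → memory block 1 (remaining 51 MB)
55 MB → memory block 2 (remaining 73 MB)
37 MB → memory block 1 (remaining 14 MB)
55 MB → memory block 2 (remaining 18 MB)
63 MB → memory block 3 (remaining 65 MB)
103 MB → memory block 4 (remaining 25 MB)
39 MB → memory block 3 (remaining 26 MB)
10 MB → memory block 1 (remaining 4 MB)
21 MB → memory block 3 (remaining 5 MB)
74 MB → memory block 5 (remaining 54 MB)
97 MB → memory block 6 (remaining 31 MB)
12 MB → memory block 2 (remaining 6 MB)
62 MB → memory block 7 (remaining 66 MB)
17 MB → memory block 4 (remaining 8 MB)
7 memory blocks × 128 MB = 896 MB; used 722 MB; unused 174 MB.

174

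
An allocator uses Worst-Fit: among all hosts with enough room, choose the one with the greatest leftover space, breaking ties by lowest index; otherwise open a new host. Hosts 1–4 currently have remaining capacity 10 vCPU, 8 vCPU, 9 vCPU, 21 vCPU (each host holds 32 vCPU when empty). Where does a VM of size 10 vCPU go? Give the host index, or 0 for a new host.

Hosts with room: host 1 (10 vCPU), host 4 (21 vCPU).
Most room is host 4 with 21 vCPU free.

4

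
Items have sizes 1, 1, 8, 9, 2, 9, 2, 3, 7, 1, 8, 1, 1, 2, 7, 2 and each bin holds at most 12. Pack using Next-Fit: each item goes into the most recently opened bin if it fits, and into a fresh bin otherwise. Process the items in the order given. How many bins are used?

6

1 → bin 1 (remaining 11)
1 → bin 1 (remaining 10)
8 → bin 1 (remaining 2)
9 → bin 2 (remaining 3)
2 → bin 2 (remaining 1)
9 → bin 3 (remaining 3)
2 → bin 3 (remaining 1)
3 → bin 4 (remaining 9)
7 → bin 4 (remaining 2)
1 → bin 4 (remaining 1)
8 → bin 5 (remaining 4)
1 → bin 5 (remaining 3)
1 → bin 5 (remaining 2)
2 → bin 5 (remaining 0)
7 → bin 6 (remaining 5)
2 → bin 6 (remaining 3)
Final bins: [1,1,8] [9,2] [9,2] [3,7,1] [8,1,1,2] [7,2].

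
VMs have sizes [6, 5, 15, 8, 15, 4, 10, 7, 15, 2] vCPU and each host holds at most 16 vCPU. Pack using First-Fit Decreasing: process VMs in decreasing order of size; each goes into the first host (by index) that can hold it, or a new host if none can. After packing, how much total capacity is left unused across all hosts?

9

Sorted descending: 15, 15, 15, 10, 8, 7, 6, 5, 4, 2.
host 1: place 15 vCPU, 1 vCPU left
host 2: place 15 vCPU, 1 vCPU left
host 3: place 15 vCPU, 1 vCPU left
host 4: place 10 vCPU, 6 vCPU left
host 5: place 8 vCPU, 8 vCPU left
host 5: place 7 vCPU, 1 vCPU left
host 4: place 6 vCPU, 0 vCPU left
host 6: place 5 vCPU, 11 vCPU left
host 6: place 4 vCPU, 7 vCPU left
host 6: place 2 vCPU, 5 vCPU left
6 hosts × 16 vCPU = 96 vCPU; used 87 vCPU; unused 9 vCPU.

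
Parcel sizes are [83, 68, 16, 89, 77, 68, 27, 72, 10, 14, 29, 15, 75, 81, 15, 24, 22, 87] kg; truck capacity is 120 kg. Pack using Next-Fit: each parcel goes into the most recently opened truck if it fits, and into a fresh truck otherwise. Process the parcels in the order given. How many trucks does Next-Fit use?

9

83 kg → truck 1 (remaining 37 kg)
68 kg → truck 2 (remaining 52 kg)
16 kg → truck 2 (remaining 36 kg)
89 kg → truck 3 (remaining 31 kg)
77 kg → truck 4 (remaining 43 kg)
68 kg → truck 5 (remaining 52 kg)
27 kg → truck 5 (remaining 25 kg)
72 kg → truck 6 (remaining 48 kg)
10 kg → truck 6 (remaining 38 kg)
14 kg → truck 6 (remaining 24 kg)
29 kg → truck 7 (remaining 91 kg)
15 kg → truck 7 (remaining 76 kg)
75 kg → truck 7 (remaining 1 kg)
81 kg → truck 8 (remaining 39 kg)
15 kg → truck 8 (remaining 24 kg)
24 kg → truck 8 (remaining 0 kg)
22 kg → truck 9 (remaining 98 kg)
87 kg → truck 9 (remaining 11 kg)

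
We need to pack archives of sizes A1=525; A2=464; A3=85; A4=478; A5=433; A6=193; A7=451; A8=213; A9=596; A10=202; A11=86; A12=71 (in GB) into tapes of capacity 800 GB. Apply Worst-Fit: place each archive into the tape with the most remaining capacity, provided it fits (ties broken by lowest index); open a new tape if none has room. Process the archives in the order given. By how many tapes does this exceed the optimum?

Worst-Fit: [525,86] [464,85,71] [478,202] [433,193] [451,213] [596] → 6 tapes.
6 archives exceed 400 GB (half the capacity), and no two of those can share a tape, so at least 6 tapes are needed.
So 6 is already optimal.

0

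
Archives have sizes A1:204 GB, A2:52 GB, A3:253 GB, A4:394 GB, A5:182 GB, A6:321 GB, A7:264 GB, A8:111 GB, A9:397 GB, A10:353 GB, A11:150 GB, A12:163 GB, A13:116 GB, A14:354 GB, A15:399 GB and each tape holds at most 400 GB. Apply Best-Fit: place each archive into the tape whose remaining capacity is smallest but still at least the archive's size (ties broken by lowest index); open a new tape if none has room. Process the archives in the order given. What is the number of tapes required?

Put A1 (204 GB) in tape 1; 196 GB remain.
Put A2 (52 GB) in tape 1; 144 GB remain.
Put A3 (253 GB) in tape 2; 147 GB remain.
Put A4 (394 GB) in tape 3; 6 GB remain.
Put A5 (182 GB) in tape 4; 218 GB remain.
Put A6 (321 GB) in tape 5; 79 GB remain.
Put A7 (264 GB) in tape 6; 136 GB remain.
Put A8 (111 GB) in tape 6; 25 GB remain.
Put A9 (397 GB) in tape 7; 3 GB remain.
Put A10 (353 GB) in tape 8; 47 GB remain.
Put A11 (150 GB) in tape 4; 68 GB remain.
Put A12 (163 GB) in tape 9; 237 GB remain.
Put A13 (116 GB) in tape 1; 28 GB remain.
Put A14 (354 GB) in tape 10; 46 GB remain.
Put A15 (399 GB) in tape 11; 1 GB remain.

11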